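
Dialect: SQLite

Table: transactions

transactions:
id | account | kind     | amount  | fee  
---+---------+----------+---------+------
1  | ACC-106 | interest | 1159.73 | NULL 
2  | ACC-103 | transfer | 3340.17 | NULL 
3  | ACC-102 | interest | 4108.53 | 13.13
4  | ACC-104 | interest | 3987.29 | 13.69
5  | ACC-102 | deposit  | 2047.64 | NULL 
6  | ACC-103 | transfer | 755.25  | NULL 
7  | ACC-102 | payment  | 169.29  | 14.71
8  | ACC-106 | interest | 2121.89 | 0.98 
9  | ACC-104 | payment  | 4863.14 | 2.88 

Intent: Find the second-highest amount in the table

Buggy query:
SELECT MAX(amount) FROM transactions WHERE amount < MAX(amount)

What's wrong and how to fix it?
Bug: The inner MAX is an aggregate inside WHERE, which is not allowed

Fix: Put the inner MAX in a scalar subquery

Corrected query:
SELECT MAX(amount) FROM transactions WHERE amount < (SELECT MAX(amount) FROM transactions)

Result:
MAX(amount)
-----------
4108.53    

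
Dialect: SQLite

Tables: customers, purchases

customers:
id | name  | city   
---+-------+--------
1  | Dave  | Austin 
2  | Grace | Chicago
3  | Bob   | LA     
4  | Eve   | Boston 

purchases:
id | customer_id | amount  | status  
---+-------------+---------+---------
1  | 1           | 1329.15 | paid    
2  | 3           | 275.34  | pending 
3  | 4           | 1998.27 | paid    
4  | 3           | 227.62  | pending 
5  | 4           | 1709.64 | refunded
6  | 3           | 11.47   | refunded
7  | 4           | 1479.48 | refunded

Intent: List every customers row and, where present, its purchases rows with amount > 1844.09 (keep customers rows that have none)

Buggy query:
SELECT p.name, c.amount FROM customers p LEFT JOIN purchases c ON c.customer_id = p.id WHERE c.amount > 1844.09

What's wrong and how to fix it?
Bug: Filtering c.amount in WHERE discards the NULL rows produced by LEFT JOIN, turning it into an inner join

Fix: Put 'c.amount > 1844.09' in the JOIN's ON clause instead of WHERE

Corrected query:
SELECT p.name, c.amount FROM customers p LEFT JOIN purchases c ON c.customer_id = p.id AND c.amount > 1844.09

Result:
name  | amount 
------+--------
Dave  | NULL   
Grace | NULL   
Bob   | NULL   
Eve   | 1998.27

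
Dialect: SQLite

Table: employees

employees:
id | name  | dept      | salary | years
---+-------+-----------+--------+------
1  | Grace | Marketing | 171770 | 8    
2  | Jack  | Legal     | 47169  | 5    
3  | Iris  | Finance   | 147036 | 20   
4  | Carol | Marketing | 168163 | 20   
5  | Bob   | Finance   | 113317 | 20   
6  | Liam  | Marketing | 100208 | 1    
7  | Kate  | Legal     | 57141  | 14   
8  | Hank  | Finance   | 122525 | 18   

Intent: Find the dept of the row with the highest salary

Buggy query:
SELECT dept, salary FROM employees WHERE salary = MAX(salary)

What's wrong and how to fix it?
Bug: WHERE is evaluated per row; an aggregate over the whole table isn't defined there

Fix: Use a subquery: WHERE salary = (SELECT MAX(salary) FROM employees)

Corrected query:
SELECT dept, salary FROM employees WHERE salary = (SELECT MAX(salary) FROM employees)

Result:
dept      | salary
----------+-------
Marketing | 171770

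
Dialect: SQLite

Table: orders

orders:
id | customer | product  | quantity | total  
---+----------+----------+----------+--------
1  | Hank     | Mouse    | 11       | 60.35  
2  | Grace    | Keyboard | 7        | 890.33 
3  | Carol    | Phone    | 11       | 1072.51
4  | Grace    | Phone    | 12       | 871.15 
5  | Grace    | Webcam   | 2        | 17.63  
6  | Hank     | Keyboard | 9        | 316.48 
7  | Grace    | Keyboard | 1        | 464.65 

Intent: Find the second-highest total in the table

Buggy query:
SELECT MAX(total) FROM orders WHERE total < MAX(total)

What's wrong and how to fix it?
Bug: MAX(total) on the right of the comparison is an aggregate-in-WHERE error

Fix: Compute the overall MAX in a subquery, then take MAX of rows below it

Corrected query:
SELECT MAX(total) FROM orders WHERE total < (SELECT MAX(total) FROM orders)

Result:
MAX(total)
----------
890.33    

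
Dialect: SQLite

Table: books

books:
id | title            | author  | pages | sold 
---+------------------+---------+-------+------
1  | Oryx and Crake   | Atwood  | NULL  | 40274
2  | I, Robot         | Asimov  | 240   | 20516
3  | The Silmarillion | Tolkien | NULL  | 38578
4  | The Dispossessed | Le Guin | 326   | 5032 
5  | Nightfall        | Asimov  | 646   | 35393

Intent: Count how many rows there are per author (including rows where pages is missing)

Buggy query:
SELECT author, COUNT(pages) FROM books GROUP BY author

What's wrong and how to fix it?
Bug: COUNT(pages) skips NULLs, so groups with missing pages are undercounted

Fix: Replace COUNT(pages) with COUNT(*)

Corrected query:
SELECT author, COUNT(*) FROM books GROUP BY author

Result:
author  | COUNT(*)
--------+---------
Asimov  | 2       
Atwood  | 1       
Le Guin | 1       
Tolkien | 1       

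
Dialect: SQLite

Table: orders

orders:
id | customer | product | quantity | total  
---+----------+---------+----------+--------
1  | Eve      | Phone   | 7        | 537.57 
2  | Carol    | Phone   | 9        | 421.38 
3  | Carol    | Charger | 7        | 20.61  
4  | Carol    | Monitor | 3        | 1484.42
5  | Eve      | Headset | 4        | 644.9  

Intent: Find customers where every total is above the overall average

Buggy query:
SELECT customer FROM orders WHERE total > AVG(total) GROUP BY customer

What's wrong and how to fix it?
Bug: WHERE evaluates per row before aggregation, so AVG() is unavailable

Fix: Compute the overall average in a scalar subquery and compare each group's MIN against it in HAVING

Corrected query:
SELECT customer FROM orders GROUP BY customer HAVING MIN(total) > (SELECT AVG(total) FROM orders)

Result:
(no rows)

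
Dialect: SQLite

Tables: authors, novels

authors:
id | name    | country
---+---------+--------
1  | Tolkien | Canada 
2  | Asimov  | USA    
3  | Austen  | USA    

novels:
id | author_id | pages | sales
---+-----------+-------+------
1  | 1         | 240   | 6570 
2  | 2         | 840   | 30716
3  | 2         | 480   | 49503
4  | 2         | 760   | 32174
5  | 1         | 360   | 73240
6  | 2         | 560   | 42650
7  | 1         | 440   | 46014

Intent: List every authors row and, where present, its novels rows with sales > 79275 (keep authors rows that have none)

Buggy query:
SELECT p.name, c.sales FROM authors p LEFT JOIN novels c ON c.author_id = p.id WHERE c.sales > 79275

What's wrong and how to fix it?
Bug: A WHERE condition on the right-hand table after LEFT JOIN drops unmatched parents

Fix: Put 'c.sales > 79275' in the JOIN's ON clause instead of WHERE

Corrected query:
SELECT p.name, c.sales FROM authors p LEFT JOIN novels c ON c.author_id = p.id AND c.sales > 79275

Result:
name    | sales
--------+------
Tolkien | NULL 
Asimov  | NULL 
Austen  | NULL 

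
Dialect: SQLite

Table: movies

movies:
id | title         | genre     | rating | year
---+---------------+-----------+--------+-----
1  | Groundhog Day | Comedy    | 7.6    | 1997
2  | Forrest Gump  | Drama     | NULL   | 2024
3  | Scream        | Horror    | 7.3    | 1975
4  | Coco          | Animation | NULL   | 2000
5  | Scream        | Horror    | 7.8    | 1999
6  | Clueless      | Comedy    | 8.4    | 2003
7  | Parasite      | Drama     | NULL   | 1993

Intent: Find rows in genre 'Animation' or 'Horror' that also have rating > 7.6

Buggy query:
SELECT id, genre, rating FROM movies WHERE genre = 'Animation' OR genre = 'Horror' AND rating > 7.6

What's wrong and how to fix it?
Bug: Without parentheses, AND is evaluated before OR, so the rating filter only applies to the 'Horror' branch

Fix: Group the OR with parentheses (or use IN), then AND the threshold

Corrected query:
SELECT id, genre, rating FROM movies WHERE (genre = 'Animation' OR genre = 'Horror') AND rating > 7.6

Result:
id | genre  | rating
---+--------+-------
5  | Horror | 7.8   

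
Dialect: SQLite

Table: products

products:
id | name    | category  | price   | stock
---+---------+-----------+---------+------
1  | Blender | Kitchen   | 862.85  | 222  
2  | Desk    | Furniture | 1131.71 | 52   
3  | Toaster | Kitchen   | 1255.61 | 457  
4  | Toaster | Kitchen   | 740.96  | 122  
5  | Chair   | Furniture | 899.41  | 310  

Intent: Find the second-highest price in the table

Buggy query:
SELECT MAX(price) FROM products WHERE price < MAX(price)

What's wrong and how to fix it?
Bug: The inner MAX is an aggregate inside WHERE, which is not allowed

Fix: Put the inner MAX in a scalar subquery

Corrected query:
SELECT MAX(price) FROM products WHERE price < (SELECT MAX(price) FROM products)

Result:
MAX(price)
----------
1131.71   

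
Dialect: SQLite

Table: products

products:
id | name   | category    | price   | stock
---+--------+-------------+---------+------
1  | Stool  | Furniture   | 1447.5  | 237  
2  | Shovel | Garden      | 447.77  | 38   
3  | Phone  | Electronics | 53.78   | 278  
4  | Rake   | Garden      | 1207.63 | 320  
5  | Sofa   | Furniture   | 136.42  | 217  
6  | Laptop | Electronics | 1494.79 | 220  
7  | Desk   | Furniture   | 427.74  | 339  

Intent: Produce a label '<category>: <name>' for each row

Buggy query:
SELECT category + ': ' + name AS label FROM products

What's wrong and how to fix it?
Bug: '+' is numeric addition; on text columns SQLite converts them to 0 instead of concatenating

Fix: Replace + with || to concatenate text

Corrected query:
SELECT category || ': ' || name AS label FROM products

Result:
label              
-------------------
Furniture: Stool   
Garden: Shovel     
Electronics: Phone 
Garden: Rake       
Furniture: Sofa    
Electronics: Laptop
Furniture: Desk    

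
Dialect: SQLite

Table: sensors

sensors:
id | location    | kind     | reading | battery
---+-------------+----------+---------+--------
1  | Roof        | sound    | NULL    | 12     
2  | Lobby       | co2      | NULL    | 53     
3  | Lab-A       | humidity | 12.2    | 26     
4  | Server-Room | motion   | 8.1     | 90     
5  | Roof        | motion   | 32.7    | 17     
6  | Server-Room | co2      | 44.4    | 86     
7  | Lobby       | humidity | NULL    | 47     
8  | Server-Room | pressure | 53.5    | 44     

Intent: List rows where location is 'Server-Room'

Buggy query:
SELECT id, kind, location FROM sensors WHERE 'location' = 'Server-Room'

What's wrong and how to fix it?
Bug: Single quotes denote string literals in SQL; the column name is being compared as a constant string

Fix: Reference the column as location without single quotes

Corrected query:
SELECT id, kind, location FROM sensors WHERE location = 'Server-Room'

Result:
id | kind     | location   
---+----------+------------
4  | motion   | Server-Room
6  | co2      | Server-Room
8  | pressure | Server-Room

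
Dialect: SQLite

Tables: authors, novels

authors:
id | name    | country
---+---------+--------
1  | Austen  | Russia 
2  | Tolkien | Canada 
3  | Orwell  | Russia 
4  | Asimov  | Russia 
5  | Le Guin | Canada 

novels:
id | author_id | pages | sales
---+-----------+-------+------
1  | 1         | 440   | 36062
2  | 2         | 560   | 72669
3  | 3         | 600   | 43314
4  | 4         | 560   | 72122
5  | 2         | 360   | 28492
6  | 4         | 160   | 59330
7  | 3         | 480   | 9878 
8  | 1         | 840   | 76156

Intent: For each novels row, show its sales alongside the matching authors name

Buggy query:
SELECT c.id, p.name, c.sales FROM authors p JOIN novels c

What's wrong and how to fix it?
Bug: Missing join condition: each novels row is matched to all authors rows instead of just its own

Fix: Specify the join condition linking the foreign key to the parent id

Corrected query:
SELECT c.id, p.name, c.sales FROM authors p JOIN novels c ON c.author_id = p.id

Result:
id | name    | sales
---+---------+------
1  | Austen  | 36062
2  | Tolkien | 72669
3  | Orwell  | 43314
4  | Asimov  | 72122
5  | Tolkien | 28492
6  | Asimov  | 59330
7  | Orwell  | 9878 
8  | Austen  | 76156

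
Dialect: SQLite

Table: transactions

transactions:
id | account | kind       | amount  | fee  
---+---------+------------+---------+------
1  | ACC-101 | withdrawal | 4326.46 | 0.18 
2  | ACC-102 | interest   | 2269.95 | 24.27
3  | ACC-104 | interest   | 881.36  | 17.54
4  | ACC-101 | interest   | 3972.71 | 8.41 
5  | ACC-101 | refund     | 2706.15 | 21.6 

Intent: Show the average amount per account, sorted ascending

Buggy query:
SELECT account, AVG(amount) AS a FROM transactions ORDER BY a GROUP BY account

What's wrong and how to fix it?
Bug: ORDER BY appears before GROUP BY; SQL clause order requires GROUP BY first

Fix: Reorder: SELECT … FROM … GROUP BY … ORDER BY …

Corrected query:
SELECT account, AVG(amount) AS a FROM transactions GROUP BY account ORDER BY a

Result:
account | a      
--------+--------
ACC-104 | 881.36 
ACC-102 | 2269.95
ACC-101 | 3668.44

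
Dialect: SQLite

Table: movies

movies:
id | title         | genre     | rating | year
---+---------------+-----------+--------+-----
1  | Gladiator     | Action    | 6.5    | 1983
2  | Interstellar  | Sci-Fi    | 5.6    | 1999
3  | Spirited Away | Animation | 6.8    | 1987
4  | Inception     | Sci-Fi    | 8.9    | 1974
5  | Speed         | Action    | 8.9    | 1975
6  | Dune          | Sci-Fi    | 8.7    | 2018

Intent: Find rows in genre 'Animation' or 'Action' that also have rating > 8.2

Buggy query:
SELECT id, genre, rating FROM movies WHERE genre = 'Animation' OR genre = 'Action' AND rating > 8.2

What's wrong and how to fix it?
Bug: Without parentheses, AND is evaluated before OR, so the rating filter only applies to the 'Action' branch

Fix: Add parentheses around the OR so the AND applies to both alternatives

Corrected query:
SELECT id, genre, rating FROM movies WHERE (genre = 'Animation' OR genre = 'Action') AND rating > 8.2

Result:
id | genre  | rating
---+--------+-------
5  | Action | 8.9   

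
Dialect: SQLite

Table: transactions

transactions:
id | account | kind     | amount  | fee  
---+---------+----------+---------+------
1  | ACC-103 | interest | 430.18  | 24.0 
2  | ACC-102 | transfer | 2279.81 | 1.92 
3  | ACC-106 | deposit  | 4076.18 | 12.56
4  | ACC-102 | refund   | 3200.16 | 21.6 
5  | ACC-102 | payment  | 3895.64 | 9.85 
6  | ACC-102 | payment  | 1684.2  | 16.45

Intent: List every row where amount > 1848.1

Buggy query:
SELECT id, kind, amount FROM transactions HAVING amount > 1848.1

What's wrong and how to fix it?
Bug: HAVING filters the output of aggregation, but this query has no GROUP BY and no aggregate functions, so SQLite rejects it (HAVING clause on a non-aggregate query); the condition here is per row

Fix: Use WHERE for row-level filtering

Corrected query:
SELECT id, kind, amount FROM transactions WHERE amount > 1848.1

Result:
id | kind     | amount 
---+----------+--------
2  | transfer | 2279.81
3  | deposit  | 4076.18
4  | refund   | 3200.16
5  | payment  | 3895.64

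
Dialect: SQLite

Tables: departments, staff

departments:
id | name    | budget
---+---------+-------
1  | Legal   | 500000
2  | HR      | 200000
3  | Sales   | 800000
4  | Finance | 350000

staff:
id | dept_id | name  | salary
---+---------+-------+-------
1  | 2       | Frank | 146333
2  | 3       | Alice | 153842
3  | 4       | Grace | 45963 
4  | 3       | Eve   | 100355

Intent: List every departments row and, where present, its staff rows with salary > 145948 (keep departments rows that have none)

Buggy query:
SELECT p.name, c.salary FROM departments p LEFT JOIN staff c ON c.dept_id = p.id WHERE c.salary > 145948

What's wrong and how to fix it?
Bug: Filtering c.salary in WHERE discards the NULL rows produced by LEFT JOIN, turning it into an inner join

Fix: Move the right-table condition into the ON clause so unmatched parents are kept

Corrected query:
SELECT p.name, c.salary FROM departments p LEFT JOIN staff c ON c.dept_id = p.id AND c.salary > 145948

Result:
name    | salary
--------+-------
Legal   | NULL  
HR      | 146333
Sales   | 153842
Finance | NULL  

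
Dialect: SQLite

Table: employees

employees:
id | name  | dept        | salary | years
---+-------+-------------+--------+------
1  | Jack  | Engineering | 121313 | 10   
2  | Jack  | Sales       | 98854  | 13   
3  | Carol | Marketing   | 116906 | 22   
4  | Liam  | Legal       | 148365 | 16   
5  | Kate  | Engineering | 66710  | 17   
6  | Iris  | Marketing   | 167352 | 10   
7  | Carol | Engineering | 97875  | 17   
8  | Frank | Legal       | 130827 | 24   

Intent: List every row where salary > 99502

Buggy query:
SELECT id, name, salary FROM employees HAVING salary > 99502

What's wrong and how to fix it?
Bug: HAVING filters the output of aggregation, but this query has no GROUP BY and no aggregate functions, so SQLite rejects it (HAVING clause on a non-aggregate query); the condition here is per row

Fix: Replace HAVING with WHERE since the condition applies to individual rows

Corrected query:
SELECT id, name, salary FROM employees WHERE salary > 99502

Result:
id | name  | salary
---+-------+-------
1  | Jack  | 121313
3  | Carol | 116906
4  | Liam  | 148365
6  | Iris  | 167352
8  | Frank | 130827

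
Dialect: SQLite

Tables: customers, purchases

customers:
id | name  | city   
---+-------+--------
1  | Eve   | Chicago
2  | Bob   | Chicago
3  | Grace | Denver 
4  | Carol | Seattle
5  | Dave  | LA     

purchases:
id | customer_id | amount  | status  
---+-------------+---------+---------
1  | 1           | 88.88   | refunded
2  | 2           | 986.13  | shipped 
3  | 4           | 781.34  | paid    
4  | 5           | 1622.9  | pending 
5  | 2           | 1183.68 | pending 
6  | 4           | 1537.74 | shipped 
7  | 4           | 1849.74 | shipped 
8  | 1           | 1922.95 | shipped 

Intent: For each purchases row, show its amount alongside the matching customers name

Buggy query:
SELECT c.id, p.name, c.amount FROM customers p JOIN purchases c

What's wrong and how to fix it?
Bug: Missing join condition: each purchases row is matched to all customers rows instead of just its own

Fix: Add ON c.customer_id = p.id to the JOIN

Corrected query:
SELECT c.id, p.name, c.amount FROM customers p JOIN purchases c ON c.customer_id = p.id

Result:
id | name  | amount 
---+-------+--------
1  | Eve   | 88.88  
2  | Bob   | 986.13 
3  | Carol | 781.34 
4  | Dave  | 1622.9 
5  | Bob   | 1183.68
6  | Carol | 1537.74
7  | Carol | 1849.74
8  | Eve   | 1922.95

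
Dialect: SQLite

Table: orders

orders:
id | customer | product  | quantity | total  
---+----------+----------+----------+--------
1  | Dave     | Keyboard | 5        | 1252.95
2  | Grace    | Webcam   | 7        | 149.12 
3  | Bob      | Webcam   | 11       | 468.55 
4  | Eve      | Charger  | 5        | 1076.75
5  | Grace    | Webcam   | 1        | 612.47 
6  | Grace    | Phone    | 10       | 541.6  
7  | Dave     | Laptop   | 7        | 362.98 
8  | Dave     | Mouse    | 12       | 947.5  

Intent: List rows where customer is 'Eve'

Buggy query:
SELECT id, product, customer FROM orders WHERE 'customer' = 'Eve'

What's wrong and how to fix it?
Bug: Single quotes denote string literals in SQL; the column name is being compared as a constant string

Fix: Reference the column as customer without single quotes

Corrected query:
SELECT id, product, customer FROM orders WHERE customer = 'Eve'

Result:
id | product | customer
---+---------+---------
4  | Charger | Eve     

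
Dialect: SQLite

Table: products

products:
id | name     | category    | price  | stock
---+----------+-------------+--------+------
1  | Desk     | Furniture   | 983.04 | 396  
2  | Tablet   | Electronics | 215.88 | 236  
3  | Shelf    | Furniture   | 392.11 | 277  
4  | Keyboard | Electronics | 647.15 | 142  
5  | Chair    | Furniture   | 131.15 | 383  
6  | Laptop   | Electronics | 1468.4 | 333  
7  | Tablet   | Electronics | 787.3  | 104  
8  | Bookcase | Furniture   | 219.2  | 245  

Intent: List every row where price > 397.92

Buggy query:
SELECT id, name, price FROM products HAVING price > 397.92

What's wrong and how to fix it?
Bug: HAVING filters the output of aggregation, but this query has no GROUP BY and no aggregate functions, so SQLite rejects it (HAVING clause on a non-aggregate query); the condition here is per row

Fix: Use WHERE for row-level filtering

Corrected query:
SELECT id, name, price FROM products WHERE price > 397.92

Result:
id | name     | price 
---+----------+-------
1  | Desk     | 983.04
4  | Keyboard | 647.15
6  | Laptop   | 1468.4
7  | Tablet   | 787.3 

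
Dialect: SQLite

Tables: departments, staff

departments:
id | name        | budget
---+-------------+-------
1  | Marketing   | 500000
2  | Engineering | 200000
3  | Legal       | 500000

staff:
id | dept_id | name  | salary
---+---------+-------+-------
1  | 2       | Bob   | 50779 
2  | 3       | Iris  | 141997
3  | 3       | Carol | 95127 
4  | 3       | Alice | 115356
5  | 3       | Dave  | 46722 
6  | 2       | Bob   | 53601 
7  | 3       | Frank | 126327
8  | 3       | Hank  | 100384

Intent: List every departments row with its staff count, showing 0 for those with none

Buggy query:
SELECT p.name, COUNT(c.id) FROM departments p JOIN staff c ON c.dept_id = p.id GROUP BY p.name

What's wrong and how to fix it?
Bug: An inner join excludes parents with zero children

Fix: Switch to LEFT JOIN to retain unmatched parent rows

Corrected query:
SELECT p.name, COUNT(c.id) FROM departments p LEFT JOIN staff c ON c.dept_id = p.id GROUP BY p.name

Result:
name        | COUNT(c.id)
------------+------------
Engineering | 2          
Legal       | 6          
Marketing   | 0          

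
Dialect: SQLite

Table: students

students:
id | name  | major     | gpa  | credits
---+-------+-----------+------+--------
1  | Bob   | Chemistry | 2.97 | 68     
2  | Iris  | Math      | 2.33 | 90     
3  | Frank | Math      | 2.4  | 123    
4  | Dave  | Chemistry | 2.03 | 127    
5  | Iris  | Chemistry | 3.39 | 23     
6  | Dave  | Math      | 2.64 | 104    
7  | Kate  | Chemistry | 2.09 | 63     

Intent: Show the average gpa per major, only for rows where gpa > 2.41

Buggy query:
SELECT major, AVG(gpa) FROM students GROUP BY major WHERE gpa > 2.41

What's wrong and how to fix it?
Bug: Row-level WHERE must come before GROUP BY in the clause order

Fix: Place WHERE between FROM and GROUP BY

Corrected query:
SELECT major, AVG(gpa) FROM students WHERE gpa > 2.41 GROUP BY major

Result:
major     | AVG(gpa)
----------+---------
Chemistry | 3.18    
Math      | 2.64    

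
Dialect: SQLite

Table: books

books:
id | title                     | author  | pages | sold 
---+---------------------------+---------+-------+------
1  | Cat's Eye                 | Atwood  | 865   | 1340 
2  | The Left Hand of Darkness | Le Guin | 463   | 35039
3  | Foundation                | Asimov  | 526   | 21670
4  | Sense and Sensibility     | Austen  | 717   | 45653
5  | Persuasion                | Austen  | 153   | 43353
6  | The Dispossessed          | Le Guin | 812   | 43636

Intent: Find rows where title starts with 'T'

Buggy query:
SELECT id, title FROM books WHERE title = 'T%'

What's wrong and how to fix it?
Bug: Wildcards only work with LIKE; '=' treats '%' as a literal character

Fix: Replace '=' with LIKE so 'T%' is treated as a pattern

Corrected query:
SELECT id, title FROM books WHERE title LIKE 'T%'

Result:
id | title                    
---+--------------------------
2  | The Left Hand of Darkness
6  | The Dispossessed         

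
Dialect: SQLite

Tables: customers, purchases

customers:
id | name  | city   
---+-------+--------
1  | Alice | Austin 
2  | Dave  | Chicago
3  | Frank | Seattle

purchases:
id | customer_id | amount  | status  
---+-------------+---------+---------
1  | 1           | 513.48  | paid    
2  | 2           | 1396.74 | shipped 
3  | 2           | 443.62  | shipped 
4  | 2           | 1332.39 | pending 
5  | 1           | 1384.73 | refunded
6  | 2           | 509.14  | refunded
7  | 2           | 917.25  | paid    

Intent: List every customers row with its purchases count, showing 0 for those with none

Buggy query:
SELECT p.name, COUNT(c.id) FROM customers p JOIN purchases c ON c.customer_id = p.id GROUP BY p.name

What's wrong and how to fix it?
Bug: An inner join excludes parents with zero children

Fix: Use LEFT JOIN so parents without children still appear (COUNT(c.id) gives 0)

Corrected query:
SELECT p.name, COUNT(c.id) FROM customers p LEFT JOIN purchases c ON c.customer_id = p.id GROUP BY p.name

Result:
name  | COUNT(c.id)
------+------------
Alice | 2          
Dave  | 5          
Frank | 0          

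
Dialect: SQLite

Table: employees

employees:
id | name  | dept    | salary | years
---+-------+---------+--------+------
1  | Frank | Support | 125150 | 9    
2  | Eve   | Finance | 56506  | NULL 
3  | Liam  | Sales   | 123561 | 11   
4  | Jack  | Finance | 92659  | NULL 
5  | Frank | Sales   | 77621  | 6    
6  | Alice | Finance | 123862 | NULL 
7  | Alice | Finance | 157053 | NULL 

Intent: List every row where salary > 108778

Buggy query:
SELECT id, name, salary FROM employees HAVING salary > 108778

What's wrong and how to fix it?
Bug: HAVING filters the output of aggregation, but this query has no GROUP BY and no aggregate functions, so SQLite rejects it (HAVING clause on a non-aggregate query); the condition here is per row

Fix: Replace HAVING with WHERE since the condition applies to individual rows

Corrected query:
SELECT id, name, salary FROM employees WHERE salary > 108778

Result:
id | name  | salary
---+-------+-------
1  | Frank | 125150
3  | Liam  | 123561
6  | Alice | 123862
7  | Alice | 157053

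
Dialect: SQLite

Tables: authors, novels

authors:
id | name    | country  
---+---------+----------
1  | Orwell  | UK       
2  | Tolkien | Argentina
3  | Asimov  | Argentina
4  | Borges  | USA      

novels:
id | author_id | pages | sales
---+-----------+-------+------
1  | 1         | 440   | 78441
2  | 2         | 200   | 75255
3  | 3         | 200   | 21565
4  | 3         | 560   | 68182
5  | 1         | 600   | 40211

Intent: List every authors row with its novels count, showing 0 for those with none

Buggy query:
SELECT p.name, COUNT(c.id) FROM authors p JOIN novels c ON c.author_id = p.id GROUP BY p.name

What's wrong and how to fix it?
Bug: An inner join excludes parents with zero children

Fix: Use LEFT JOIN so parents without children still appear (COUNT(c.id) gives 0)

Corrected query:
SELECT p.name, COUNT(c.id) FROM authors p LEFT JOIN novels c ON c.author_id = p.id GROUP BY p.name

Result:
name    | COUNT(c.id)
--------+------------
Asimov  | 2          
Borges  | 0          
Orwell  | 2          
Tolkien | 1          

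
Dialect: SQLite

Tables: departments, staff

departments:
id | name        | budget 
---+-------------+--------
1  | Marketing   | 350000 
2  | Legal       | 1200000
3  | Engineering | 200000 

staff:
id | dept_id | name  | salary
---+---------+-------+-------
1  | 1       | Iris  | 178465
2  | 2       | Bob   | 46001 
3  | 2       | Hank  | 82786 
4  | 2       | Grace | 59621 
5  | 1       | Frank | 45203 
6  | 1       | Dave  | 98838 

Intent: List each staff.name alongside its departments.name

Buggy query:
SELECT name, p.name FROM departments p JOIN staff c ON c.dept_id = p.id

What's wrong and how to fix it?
Bug: 'name' exists in both joined tables, so the database can't tell which one is meant

Fix: Prefix ambiguous columns with the table alias

Corrected query:
SELECT c.name, p.name FROM departments p JOIN staff c ON c.dept_id = p.id

Result:
name  | name     
------+----------
Iris  | Marketing
Bob   | Legal    
Hank  | Legal    
Grace | Legal    
Frank | Marketing
Dave  | Marketing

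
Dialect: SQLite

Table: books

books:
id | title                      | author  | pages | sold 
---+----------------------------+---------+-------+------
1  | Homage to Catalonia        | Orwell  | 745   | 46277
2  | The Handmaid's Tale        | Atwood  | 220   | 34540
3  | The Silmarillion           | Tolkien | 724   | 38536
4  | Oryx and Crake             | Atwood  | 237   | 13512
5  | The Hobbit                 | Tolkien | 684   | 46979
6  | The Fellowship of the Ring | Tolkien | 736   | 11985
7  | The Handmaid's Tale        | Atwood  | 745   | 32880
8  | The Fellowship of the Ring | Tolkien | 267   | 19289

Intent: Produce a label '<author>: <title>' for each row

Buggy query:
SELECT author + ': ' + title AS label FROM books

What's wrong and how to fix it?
Bug: '+' is numeric addition; on text columns SQLite converts them to 0 instead of concatenating

Fix: Use the || operator for string concatenation

Corrected query:
SELECT author || ': ' || title AS label FROM books

Result:
label                              
-----------------------------------
Orwell: Homage to Catalonia        
Atwood: The Handmaid's Tale        
Tolkien: The Silmarillion          
Atwood: Oryx and Crake             
Tolkien: The Hobbit                
Tolkien: The Fellowship of the Ring
Atwood: The Handmaid's Tale        
Tolkien: The Fellowship of the Ring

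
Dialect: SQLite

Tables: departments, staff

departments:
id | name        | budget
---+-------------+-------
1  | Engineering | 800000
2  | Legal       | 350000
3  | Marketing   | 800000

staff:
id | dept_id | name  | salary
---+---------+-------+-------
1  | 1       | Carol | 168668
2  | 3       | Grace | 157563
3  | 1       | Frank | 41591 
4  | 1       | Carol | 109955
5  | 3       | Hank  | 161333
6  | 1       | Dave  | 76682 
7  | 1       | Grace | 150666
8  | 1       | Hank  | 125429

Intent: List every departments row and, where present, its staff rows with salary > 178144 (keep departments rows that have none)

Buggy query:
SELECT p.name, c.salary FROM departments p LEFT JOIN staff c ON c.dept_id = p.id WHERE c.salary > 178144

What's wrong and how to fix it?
Bug: A WHERE condition on the right-hand table after LEFT JOIN drops unmatched parents

Fix: Move the right-table condition into the ON clause so unmatched parents are kept

Corrected query:
SELECT p.name, c.salary FROM departments p LEFT JOIN staff c ON c.dept_id = p.id AND c.salary > 178144

Result:
name        | salary
------------+-------
Engineering | NULL  
Legal       | NULL  
Marketing   | NULL  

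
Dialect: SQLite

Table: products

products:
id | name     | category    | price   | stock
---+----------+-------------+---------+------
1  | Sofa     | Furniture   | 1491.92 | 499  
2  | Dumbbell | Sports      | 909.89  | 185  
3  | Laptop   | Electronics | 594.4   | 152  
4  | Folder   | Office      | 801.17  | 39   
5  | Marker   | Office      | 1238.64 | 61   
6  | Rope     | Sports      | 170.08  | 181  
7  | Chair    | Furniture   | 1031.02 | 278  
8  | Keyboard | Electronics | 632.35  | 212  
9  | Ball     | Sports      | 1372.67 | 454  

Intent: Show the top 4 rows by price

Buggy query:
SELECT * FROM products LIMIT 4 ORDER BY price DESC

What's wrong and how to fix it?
Bug: ORDER BY cannot follow LIMIT; LIMIT is the final clause

Fix: Sort with ORDER BY, then apply LIMIT

Corrected query:
SELECT * FROM products ORDER BY price DESC LIMIT 4

Result:
id | name   | category  | price   | stock
---+--------+-----------+---------+------
1  | Sofa   | Furniture | 1491.92 | 499  
9  | Ball   | Sports    | 1372.67 | 454  
5  | Marker | Office    | 1238.64 | 61   
7  | Chair  | Furniture | 1031.02 | 278  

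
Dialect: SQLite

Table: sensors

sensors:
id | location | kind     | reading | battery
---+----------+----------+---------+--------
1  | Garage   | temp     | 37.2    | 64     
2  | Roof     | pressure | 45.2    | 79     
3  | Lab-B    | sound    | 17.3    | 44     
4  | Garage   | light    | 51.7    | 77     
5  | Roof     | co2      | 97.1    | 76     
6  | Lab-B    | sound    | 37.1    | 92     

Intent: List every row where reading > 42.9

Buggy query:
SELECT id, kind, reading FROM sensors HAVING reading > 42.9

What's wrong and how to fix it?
Bug: This is a non-aggregate query (no GROUP BY, no aggregates), so in SQLite the HAVING clause is invalid here; a row-level condition belongs in WHERE

Fix: Replace HAVING with WHERE since the condition applies to individual rows

Corrected query:
SELECT id, kind, reading FROM sensors WHERE reading > 42.9

Result:
id | kind     | reading
---+----------+--------
2  | pressure | 45.2   
4  | light    | 51.7   
5  | co2      | 97.1   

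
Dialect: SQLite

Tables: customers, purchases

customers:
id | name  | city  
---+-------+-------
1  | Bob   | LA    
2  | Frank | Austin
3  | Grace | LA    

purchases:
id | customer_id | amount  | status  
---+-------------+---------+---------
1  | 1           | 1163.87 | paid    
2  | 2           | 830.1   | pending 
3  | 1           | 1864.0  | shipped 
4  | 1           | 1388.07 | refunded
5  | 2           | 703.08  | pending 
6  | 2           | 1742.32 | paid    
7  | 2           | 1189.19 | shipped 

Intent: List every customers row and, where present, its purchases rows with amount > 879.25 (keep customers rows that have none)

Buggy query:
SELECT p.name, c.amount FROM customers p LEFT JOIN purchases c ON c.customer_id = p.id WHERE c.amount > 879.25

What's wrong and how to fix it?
Bug: Filtering c.amount in WHERE discards the NULL rows produced by LEFT JOIN, turning it into an inner join

Fix: Move the right-table condition into the ON clause so unmatched parents are kept

Corrected query:
SELECT p.name, c.amount FROM customers p LEFT JOIN purchases c ON c.customer_id = p.id AND c.amount > 879.25

Result:
name  | amount 
------+--------
Bob   | 1163.87
Bob   | 1388.07
Bob   | 1864   
Frank | 1189.19
Frank | 1742.32
Grace | NULL   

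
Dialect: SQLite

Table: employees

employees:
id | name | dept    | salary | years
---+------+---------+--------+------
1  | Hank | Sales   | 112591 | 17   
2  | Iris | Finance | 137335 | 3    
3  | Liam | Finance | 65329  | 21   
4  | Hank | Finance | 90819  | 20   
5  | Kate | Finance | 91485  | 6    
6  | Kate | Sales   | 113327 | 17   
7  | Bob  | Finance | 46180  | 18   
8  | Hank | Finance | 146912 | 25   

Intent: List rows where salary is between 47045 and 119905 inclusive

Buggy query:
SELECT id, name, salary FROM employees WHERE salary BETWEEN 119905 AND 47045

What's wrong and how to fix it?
Bug: The bounds are reversed; BETWEEN a AND b requires a <= b to match anything

Fix: Write BETWEEN 47045 AND 119905

Corrected query:
SELECT id, name, salary FROM employees WHERE salary BETWEEN 47045 AND 119905

Result:
id | name | salary
---+------+-------
1  | Hank | 112591
3  | Liam | 65329 
4  | Hank | 90819 
5  | Kate | 91485 
6  | Kate | 113327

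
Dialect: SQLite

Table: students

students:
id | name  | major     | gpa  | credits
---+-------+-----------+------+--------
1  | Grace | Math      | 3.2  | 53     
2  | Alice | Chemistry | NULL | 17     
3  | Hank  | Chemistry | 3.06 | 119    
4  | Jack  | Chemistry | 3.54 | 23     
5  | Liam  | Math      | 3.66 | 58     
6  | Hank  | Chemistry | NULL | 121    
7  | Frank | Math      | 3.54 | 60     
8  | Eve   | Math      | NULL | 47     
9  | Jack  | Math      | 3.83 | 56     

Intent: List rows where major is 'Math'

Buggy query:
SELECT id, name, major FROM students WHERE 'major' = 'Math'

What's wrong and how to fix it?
Bug: 'major' in single quotes is a string literal, not the column; the comparison is literal-vs-literal and never true

Fix: Remove the quotes around the column name (or use double quotes for an identifier)

Corrected query:
SELECT id, name, major FROM students WHERE major = 'Math'

Result:
id | name  | major
---+-------+------
1  | Grace | Math 
5  | Liam  | Math 
7  | Frank | Math 
8  | Eve   | Math 
9  | Jack  | Math 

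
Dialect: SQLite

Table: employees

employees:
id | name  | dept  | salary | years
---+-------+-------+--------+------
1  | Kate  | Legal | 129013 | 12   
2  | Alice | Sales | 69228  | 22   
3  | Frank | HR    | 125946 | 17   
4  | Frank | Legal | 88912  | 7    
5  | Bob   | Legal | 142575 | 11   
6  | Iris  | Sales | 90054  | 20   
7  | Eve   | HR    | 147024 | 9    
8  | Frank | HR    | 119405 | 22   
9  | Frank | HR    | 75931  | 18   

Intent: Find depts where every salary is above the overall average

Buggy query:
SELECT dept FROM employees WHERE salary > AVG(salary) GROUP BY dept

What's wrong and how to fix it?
Bug: AVG() is an aggregate; it can't sit directly in WHERE

Fix: Use a subquery for AVG and a HAVING MIN(...) filter so the condition holds for every row in the group

Corrected query:
SELECT dept FROM employees GROUP BY dept HAVING MIN(salary) > (SELECT AVG(salary) FROM employees)

Result:
(no rows)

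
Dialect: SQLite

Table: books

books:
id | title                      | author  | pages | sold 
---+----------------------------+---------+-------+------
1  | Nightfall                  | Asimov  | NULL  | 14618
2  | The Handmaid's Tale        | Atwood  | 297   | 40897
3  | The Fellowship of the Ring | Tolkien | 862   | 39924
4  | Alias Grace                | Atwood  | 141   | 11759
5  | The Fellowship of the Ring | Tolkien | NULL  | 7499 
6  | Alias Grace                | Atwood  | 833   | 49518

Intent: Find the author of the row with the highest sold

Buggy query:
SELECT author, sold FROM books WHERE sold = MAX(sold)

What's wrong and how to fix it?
Bug: WHERE is evaluated per row; an aggregate over the whole table isn't defined there

Fix: Wrap MAX in a scalar subquery so WHERE compares against a single value

Corrected query:
SELECT author, sold FROM books WHERE sold = (SELECT MAX(sold) FROM books)

Result:
author | sold 
-------+------
Atwood | 49518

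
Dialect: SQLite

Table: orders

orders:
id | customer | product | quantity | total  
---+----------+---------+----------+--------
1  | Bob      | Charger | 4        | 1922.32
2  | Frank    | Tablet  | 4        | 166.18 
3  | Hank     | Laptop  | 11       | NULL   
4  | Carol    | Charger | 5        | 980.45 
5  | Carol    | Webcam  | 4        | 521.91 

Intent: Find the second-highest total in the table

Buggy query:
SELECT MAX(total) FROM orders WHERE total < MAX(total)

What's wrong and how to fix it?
Bug: The inner MAX is an aggregate inside WHERE, which is not allowed

Fix: Compute the overall MAX in a subquery, then take MAX of rows below it

Corrected query:
SELECT MAX(total) FROM orders WHERE total < (SELECT MAX(total) FROM orders)

Result:
MAX(total)
----------
980.45    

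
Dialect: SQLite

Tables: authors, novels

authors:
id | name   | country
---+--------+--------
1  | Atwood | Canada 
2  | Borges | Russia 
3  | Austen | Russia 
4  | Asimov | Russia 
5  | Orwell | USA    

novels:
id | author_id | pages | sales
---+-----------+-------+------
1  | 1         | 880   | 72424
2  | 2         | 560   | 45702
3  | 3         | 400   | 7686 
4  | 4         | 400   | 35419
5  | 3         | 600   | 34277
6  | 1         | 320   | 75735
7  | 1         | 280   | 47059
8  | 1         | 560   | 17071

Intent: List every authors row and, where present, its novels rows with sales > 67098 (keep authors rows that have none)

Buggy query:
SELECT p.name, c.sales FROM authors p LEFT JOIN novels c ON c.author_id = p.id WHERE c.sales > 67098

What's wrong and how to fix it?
Bug: A WHERE condition on the right-hand table after LEFT JOIN drops unmatched parents

Fix: Move the right-table condition into the ON clause so unmatched parents are kept

Corrected query:
SELECT p.name, c.sales FROM authors p LEFT JOIN novels c ON c.author_id = p.id AND c.sales > 67098

Result:
name   | sales
-------+------
Atwood | 72424
Atwood | 75735
Borges | NULL 
Austen | NULL 
Asimov | NULL 
Orwell | NULL 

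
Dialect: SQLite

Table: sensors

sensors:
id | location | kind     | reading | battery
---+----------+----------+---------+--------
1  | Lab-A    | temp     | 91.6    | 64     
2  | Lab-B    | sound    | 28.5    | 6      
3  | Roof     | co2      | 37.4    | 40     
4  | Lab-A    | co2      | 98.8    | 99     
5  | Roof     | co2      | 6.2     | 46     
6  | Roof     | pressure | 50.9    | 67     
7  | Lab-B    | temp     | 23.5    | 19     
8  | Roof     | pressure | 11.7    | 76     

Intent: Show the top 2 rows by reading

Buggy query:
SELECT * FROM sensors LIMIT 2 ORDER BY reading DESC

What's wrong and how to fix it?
Bug: ORDER BY cannot follow LIMIT; LIMIT is the final clause

Fix: Swap the clauses: ORDER BY first, then LIMIT

Corrected query:
SELECT * FROM sensors ORDER BY reading DESC LIMIT 2

Result:
id | location | kind | reading | battery
---+----------+------+---------+--------
4  | Lab-A    | co2  | 98.8    | 99     
1  | Lab-A    | temp | 91.6    | 64     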